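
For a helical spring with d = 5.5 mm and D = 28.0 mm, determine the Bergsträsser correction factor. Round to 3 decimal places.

1.288

C = D/d = 28.0/5.5 = 5.0909
K_B = (4C+2)/(4C−3) = 22.364/17.364 = 1.2880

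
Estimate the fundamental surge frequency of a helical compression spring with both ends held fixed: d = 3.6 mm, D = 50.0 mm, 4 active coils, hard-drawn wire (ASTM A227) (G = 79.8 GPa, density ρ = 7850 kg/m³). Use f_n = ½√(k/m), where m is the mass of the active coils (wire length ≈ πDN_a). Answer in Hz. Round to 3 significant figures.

k = Gd⁴/(8D³N_a) = (79.8×10³)(3.6⁴)/(8·50.0³·4) = 3.3508 N/mm = 3350.8 N/m
Wire length L = πDN_a = π·50.0·4 = 628.32 mm
m = ρ·(πd²/4)·L = 7850 × 10.179×10⁻⁶ m² × 0.62832 m = 0.050205 kg
f_n = ½√(k/m) = 0.5·√(3350.8/0.050205) = 0.5·√(66743) = 129.17 Hz

129 Hz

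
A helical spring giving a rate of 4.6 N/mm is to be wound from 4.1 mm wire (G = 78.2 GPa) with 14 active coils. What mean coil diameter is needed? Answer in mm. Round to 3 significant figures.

D = (Gd⁴/(8N_a·k))^(1/3) = (78.2×10³·4.1⁴/(8·14·4.6))^(1/3)
  = (42891)^(1/3) = 35.0044 mm

35.0 mm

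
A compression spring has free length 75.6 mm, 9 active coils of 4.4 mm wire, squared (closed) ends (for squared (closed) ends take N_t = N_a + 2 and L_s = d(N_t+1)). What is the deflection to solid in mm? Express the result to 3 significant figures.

N_t = 11; L_s = 4.4·12 = 52.8 mm
δ_solid = L₀ − L_s = 75.6 − 52.8 = 22.8 mm

22.8 mm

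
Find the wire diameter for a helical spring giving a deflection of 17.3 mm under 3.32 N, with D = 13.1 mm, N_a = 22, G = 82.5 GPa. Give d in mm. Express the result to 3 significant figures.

0.979 mm

Required rate k = F/δ = 3.32/17.3 = 0.19191 N/mm
d = (8D³N_a·k / G)^(1/4) = (8·13.1³·22·0.19191 / (82.5×10³))^0.25
  = (0.92037)^0.25 = 0.9795 mm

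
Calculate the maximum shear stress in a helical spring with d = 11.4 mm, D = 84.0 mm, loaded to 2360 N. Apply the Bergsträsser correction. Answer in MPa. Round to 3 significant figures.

405 MPa

Spring index C = D/d = 84.0/11.4 = 7.3684
K_B = (4C+2)/(4C−3) = 31.474/26.474 = 1.1889
τ₀ = 8FD/(πd³) = 8·2360·84.0/(π·11.4³) = 1.58592e+06/4654.4 = 340.74 MPa
τ_max = K·τ₀ = 1.1889 × 340.74 = 405.09 MPa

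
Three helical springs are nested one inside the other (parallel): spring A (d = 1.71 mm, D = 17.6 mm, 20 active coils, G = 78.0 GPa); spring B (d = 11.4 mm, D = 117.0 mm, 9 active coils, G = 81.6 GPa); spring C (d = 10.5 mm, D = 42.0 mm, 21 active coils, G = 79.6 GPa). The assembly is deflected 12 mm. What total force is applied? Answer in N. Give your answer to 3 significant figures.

k_A = Gd⁴/(8D³N_a) = (78.0×10³)(1.71⁴)/(8·17.6³·20) = 0.76458 N/mm
k_B = Gd⁴/(8D³N_a) = (81.6×10³)(11.4⁴)/(8·117.0³·9) = 11.951 N/mm
k_C = Gd⁴/(8D³N_a) = (79.6×10³)(10.5⁴)/(8·42.0³·21) = 77.734 N/mm
Parallel: k_eq = 0.76458 + 11.951 + 77.734 = 90.45 N/mm
F = k_eq·δ = 90.45·12 = 1085.4 N

1090 N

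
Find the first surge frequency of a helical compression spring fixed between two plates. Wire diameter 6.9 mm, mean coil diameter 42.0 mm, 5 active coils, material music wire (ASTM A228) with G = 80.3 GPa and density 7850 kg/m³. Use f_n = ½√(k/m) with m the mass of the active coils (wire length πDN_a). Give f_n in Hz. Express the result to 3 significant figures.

282 Hz

k = Gd⁴/(8D³N_a) = (80.3×10³)(6.9⁴)/(8·42.0³·5) = 61.419 N/mm = 61419 N/m
Wire length L = πDN_a = π·42.0·5 = 659.73 mm
m = ρ·(πd²/4)·L = 7850 × 37.393×10⁻⁶ m² × 0.65973 m = 0.19365 kg
f_n = ½√(k/m) = 0.5·√(61419/0.19365) = 0.5·√(3.1716e+05) = 281.58 Hz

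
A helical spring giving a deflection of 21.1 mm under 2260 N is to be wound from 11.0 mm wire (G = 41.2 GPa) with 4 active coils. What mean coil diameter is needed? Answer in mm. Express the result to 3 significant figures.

56.0 mm

Required rate k = F/δ = 2260/21.1 = 107.11 N/mm
D = (Gd⁴/(8N_a·k))^(1/3) = (41.2×10³·11.0⁴/(8·4·107.11))^(1/3)
  = (175992)^(1/3) = 56.0399 mm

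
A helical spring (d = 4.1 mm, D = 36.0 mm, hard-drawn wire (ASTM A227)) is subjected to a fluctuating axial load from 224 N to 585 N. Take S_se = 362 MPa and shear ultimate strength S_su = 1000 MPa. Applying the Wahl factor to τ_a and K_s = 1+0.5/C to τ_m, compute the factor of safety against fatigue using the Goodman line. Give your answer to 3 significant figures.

0.745

C = D/d = 36.0/4.1 = 8.7805; K_W = (4C−1)/(4C−4)+0.615/C = 1.1664; K_s = 1+0.5/C = 1.0569
F_a = (F_max−F_min)/2 = 180.5 N; F_m = (F_max+F_min)/2 = 404.5 N
τ_a = K_W·8F_aD/(πd³) = 1.1664 × 240.09 = 280.05 MPa
τ_m = K_s·8F_mD/(πd³) = 1.0569 × 538.03 = 568.67 MPa
Goodman: 1/n_f = τ_a/S_se + τ_m/S_su = 280.05/362 + 568.67/1000 = 0.77361 + 0.56867 = 1.3423
n_f = 1/1.3423 = 0.745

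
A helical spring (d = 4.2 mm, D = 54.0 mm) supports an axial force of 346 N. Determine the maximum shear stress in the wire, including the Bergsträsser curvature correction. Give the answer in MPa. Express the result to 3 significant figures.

708 MPa

Spring index C = D/d = 54.0/4.2 = 12.8571
K_B = (4C+2)/(4C−3) = 53.429/48.429 = 1.1032
τ₀ = 8FD/(πd³) = 8·346·54.0/(π·4.2³) = 149472/232.75 = 642.19 MPa
τ_max = K·τ₀ = 1.1032 × 642.19 = 708.49 MPa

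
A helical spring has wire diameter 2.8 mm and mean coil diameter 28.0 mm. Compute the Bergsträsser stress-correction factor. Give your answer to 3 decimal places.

1.135

C = D/d = 28.0/2.8 = 10.0000
K_B = (4C+2)/(4C−3) = 42.000/37.000 = 1.1351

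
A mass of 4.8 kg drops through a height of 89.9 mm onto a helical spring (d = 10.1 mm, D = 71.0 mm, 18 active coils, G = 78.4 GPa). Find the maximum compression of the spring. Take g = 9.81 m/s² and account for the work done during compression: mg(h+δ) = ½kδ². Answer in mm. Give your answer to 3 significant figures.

26.3 mm

k = Gd⁴/(8D³N_a) = (78.4×10³)(10.1⁴)/(8·71.0³·18) = 15.829 N/mm
W = mg = 4.8 × 9.81 = 47.088 N
½kδ² − Wδ − Wh = 0 → δ = (W + √(W² + 2kWh))/k
δ = (47.088 + √(2217.3 + 134018))/15.829 = (47.088 + 369.1)/15.829 = 26.292 mm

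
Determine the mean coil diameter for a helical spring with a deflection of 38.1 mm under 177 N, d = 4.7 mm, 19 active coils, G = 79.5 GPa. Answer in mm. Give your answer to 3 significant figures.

38.0 mm

Required rate k = F/δ = 177/38.1 = 4.6457 N/mm
D = (Gd⁴/(8N_a·k))^(1/3) = (79.5×10³·4.7⁴/(8·19·4.6457))^(1/3)
  = (54937.2)^(1/3) = 38.0150 mm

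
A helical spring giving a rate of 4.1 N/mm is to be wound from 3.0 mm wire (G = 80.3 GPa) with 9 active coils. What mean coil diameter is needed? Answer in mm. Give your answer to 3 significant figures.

28.0 mm

D = (Gd⁴/(8N_a·k))^(1/3) = (80.3×10³·3.0⁴/(8·9·4.1))^(1/3)
  = (22033.5)^(1/3) = 28.0346 mm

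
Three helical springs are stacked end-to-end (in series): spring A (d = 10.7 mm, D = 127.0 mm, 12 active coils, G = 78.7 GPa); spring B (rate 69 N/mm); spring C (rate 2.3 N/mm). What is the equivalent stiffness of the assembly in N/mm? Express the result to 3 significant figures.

1.56 N/mm

k_A = Gd⁴/(8D³N_a) = (78.7×10³)(10.7⁴)/(8·127.0³·12) = 5.246 N/mm
Series: 1/k_eq = 1/5.246 + 1/69 + 1/2.3 = 0.6399; k_eq = 1.5628 N/mm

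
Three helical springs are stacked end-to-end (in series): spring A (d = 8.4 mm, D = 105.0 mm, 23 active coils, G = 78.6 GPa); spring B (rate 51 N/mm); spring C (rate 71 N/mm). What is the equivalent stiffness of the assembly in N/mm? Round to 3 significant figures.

k_A = Gd⁴/(8D³N_a) = (78.6×10³)(8.4⁴)/(8·105.0³·23) = 1.8372 N/mm
Series: 1/k_eq = 1/1.8372 + 1/51 + 1/71 = 0.578; k_eq = 1.7301 N/mm

1.73 N/mm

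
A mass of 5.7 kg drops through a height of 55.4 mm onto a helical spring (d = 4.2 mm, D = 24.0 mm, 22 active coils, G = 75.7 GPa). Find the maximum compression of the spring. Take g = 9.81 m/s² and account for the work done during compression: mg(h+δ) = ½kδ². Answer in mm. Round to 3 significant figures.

31.7 mm

k = Gd⁴/(8D³N_a) = (75.7×10³)(4.2⁴)/(8·24.0³·22) = 9.6816 N/mm
W = mg = 5.7 × 9.81 = 55.917 N
½kδ² − Wδ − Wh = 0 → δ = (W + √(W² + 2kWh))/k
δ = (55.917 + √(3126.7 + 59983.3))/9.6816 = (55.917 + 251.22)/9.6816 = 31.724 mm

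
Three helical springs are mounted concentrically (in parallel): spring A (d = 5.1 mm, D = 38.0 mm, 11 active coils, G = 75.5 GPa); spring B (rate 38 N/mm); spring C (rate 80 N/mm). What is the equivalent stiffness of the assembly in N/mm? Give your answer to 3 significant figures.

129 N/mm

k_A = Gd⁴/(8D³N_a) = (75.5×10³)(5.1⁴)/(8·38.0³·11) = 10.578 N/mm
Parallel: k_eq = 10.578 + 38 + 80 = 128.58 N/mm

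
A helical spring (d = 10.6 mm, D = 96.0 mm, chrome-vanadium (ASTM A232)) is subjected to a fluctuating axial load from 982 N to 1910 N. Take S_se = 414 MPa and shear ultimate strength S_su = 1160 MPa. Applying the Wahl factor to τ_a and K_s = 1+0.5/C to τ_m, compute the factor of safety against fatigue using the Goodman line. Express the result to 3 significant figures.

C = D/d = 96.0/10.6 = 9.0566; K_W = (4C−1)/(4C−4)+0.615/C = 1.1610; K_s = 1+0.5/C = 1.0552
F_a = (F_max−F_min)/2 = 464 N; F_m = (F_max+F_min)/2 = 1446 N
τ_a = K_W·8F_aD/(πd³) = 1.1610 × 95.238 = 110.57 MPa
τ_m = K_s·8F_mD/(πd³) = 1.0552 × 296.8 = 313.18 MPa
Goodman: 1/n_f = τ_a/S_se + τ_m/S_su = 110.57/414 + 313.18/1160 = 0.26708 + 0.26999 = 0.53707
n_f = 1/0.53707 = 1.862

1.86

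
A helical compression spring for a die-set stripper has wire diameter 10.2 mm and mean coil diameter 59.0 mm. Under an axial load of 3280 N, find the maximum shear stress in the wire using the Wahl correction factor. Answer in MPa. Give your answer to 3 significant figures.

Spring index C = D/d = 59.0/10.2 = 5.7843
K_W = (4C−1)/(4C−4) + 0.615/C = 22.137/19.137 + 0.1063 = 1.2631
τ₀ = 8FD/(πd³) = 8·3280·59.0/(π·10.2³) = 1.54816e+06/3333.9 = 464.37 MPa
τ_max = K·τ₀ = 1.2631 × 464.37 = 586.54 MPa

587 MPa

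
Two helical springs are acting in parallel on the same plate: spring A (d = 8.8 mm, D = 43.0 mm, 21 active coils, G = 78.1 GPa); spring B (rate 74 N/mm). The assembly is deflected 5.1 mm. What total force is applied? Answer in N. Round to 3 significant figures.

556 N

k_A = Gd⁴/(8D³N_a) = (78.1×10³)(8.8⁴)/(8·43.0³·21) = 35.064 N/mm
Parallel: k_eq = 35.064 + 74 = 109.06 N/mm
F = k_eq·δ = 109.06·5.1 = 556.23 N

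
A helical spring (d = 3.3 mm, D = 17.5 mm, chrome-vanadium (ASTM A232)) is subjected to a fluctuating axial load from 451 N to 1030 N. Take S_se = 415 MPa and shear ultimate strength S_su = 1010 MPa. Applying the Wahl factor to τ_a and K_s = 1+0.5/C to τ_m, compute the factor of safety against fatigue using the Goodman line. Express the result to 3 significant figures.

C = D/d = 17.5/3.3 = 5.3030; K_W = (4C−1)/(4C−4)+0.615/C = 1.2903; K_s = 1+0.5/C = 1.0943
F_a = (F_max−F_min)/2 = 289.5 N; F_m = (F_max+F_min)/2 = 740.5 N
τ_a = K_W·8F_aD/(πd³) = 1.2903 × 358.99 = 463.2 MPa
τ_m = K_s·8F_mD/(πd³) = 1.0943 × 918.25 = 1004.8 MPa
Goodman: 1/n_f = τ_a/S_se + τ_m/S_su = 463.2/415 + 1004.8/1010 = 1.11613 + 0.99488 = 2.111
n_f = 1/2.111 = 0.4737

0.474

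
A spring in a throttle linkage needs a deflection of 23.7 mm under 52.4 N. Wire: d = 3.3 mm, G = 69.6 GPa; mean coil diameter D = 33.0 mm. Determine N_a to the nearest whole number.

13

Required rate k = F/δ = 52.4/23.7 = 2.211 N/mm
N_a = Gd⁴/(8D³k) = (69.6×10³ × 3.3⁴)/(8 × 33.0³ × 2.211)
    = 8.25401e+06 / 635645 = 12.99 → 13 coils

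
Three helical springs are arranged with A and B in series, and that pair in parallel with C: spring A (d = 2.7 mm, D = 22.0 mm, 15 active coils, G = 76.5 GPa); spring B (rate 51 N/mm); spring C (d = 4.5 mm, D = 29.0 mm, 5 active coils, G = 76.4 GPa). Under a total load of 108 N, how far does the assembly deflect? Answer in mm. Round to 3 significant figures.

3.08 mm

k_A = Gd⁴/(8D³N_a) = (76.5×10³)(2.7⁴)/(8·22.0³·15) = 3.1818 N/mm
k_C = Gd⁴/(8D³N_a) = (76.4×10³)(4.5⁴)/(8·29.0³·5) = 32.114 N/mm
Springs A,B series: k_AB = 1/(1/3.1818+1/51) = 2.9949 N/mm; parallel with C: k_eq = 2.9949+32.114 = 35.109 N/mm
δ = F/k_eq = 108/35.109 = 3.0762 mm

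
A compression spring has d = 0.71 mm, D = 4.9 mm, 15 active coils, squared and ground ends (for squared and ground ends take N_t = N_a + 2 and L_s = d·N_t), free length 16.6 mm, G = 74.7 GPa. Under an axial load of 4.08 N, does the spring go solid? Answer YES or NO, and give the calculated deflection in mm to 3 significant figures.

k = Gd⁴/(8D³N_a) = (74.7×10³)(0.71⁴)/(8·4.9³·15) = 1.3446 N/mm
N_t = 17; L_s = 0.71·17 = 12.07 mm; δ_solid = L₀ − L_s = 16.6 − 12.07 = 4.53 mm
δ = F/k = 4.08/1.3446 = 3.0344 mm
δ < δ_solid → spring does not go solid

NO, δ = 3.03 mm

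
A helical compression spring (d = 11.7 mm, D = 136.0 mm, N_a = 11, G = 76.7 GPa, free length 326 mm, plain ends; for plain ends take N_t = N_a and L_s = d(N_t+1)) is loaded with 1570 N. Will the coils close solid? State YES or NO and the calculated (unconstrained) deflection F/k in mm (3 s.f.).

k = Gd⁴/(8D³N_a) = (76.7×10³)(11.7⁴)/(8·136.0³·11) = 6.4929 N/mm
N_t = 11; L_s = 11.7·12 = 140.4 mm; δ_solid = L₀ − L_s = 326 − 140.4 = 185.6 mm
δ = F/k = 1570/6.4929 = 241.8 mm
δ ≥ δ_solid → spring goes solid

YES, δ = 242 mm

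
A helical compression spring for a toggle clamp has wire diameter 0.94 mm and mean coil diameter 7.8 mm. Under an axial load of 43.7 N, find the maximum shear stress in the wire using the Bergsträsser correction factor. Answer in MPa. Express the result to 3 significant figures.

1220 MPa

Spring index C = D/d = 7.8/0.94 = 8.2979
K_B = (4C+2)/(4C−3) = 35.191/30.191 = 1.1656
τ₀ = 8FD/(πd³) = 8·43.7·7.8/(π·0.94³) = 2726.88/2.6094 = 1045 MPa
τ_max = K·τ₀ = 1.1656 × 1045 = 1218.1 MPa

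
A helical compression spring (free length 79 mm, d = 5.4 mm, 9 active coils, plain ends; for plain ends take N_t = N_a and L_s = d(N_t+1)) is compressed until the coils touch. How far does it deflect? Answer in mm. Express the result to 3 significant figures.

N_t = 9; L_s = 5.4·10 = 54 mm
δ_solid = L₀ − L_s = 79 − 54 = 25 mm

25.0 mm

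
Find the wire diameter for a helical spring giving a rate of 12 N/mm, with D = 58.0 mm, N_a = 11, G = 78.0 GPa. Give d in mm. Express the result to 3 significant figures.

7.17 mm

d = (8D³N_a·k / G)^(1/4) = (8·58.0³·11·12 / (78.0×10³))^0.25
  = (2641.5)^0.25 = 7.1691 mm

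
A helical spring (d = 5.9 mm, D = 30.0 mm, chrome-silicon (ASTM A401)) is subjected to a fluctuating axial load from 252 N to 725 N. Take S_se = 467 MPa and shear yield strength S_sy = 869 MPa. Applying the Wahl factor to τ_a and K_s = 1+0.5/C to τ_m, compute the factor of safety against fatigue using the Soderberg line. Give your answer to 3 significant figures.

C = D/d = 30.0/5.9 = 5.0847; K_W = (4C−1)/(4C−4)+0.615/C = 1.3046; K_s = 1+0.5/C = 1.0983
F_a = (F_max−F_min)/2 = 236.5 N; F_m = (F_max+F_min)/2 = 488.5 N
τ_a = K_W·8F_aD/(πd³) = 1.3046 × 87.97 = 114.76 MPa
τ_m = K_s·8F_mD/(πd³) = 1.0983 × 181.71 = 199.57 MPa
Soderberg: 1/n_f = τ_a/S_se + τ_m/S_sy = 114.76/467 + 199.57/869 = 0.24574 + 0.22966 = 0.4754
n_f = 1/0.4754 = 2.103

2.10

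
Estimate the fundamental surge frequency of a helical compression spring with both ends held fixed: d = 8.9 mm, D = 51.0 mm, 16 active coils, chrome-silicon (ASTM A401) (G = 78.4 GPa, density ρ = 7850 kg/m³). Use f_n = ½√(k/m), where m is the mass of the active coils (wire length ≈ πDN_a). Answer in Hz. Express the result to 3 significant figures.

k = Gd⁴/(8D³N_a) = (78.4×10³)(8.9⁴)/(8·51.0³·16) = 28.97 N/mm = 28970 N/m
Wire length L = πDN_a = π·51.0·16 = 2563.5 mm
m = ρ·(πd²/4)·L = 7850 × 62.211×10⁻⁶ m² × 2.5635 m = 1.2519 kg
f_n = ½√(k/m) = 0.5·√(28970/1.2519) = 0.5·√(23141) = 76.06 Hz

76.1 Hz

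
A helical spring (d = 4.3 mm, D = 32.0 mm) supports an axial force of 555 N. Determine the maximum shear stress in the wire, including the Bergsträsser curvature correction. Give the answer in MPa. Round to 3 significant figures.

675 MPa

Spring index C = D/d = 32.0/4.3 = 7.4419
K_B = (4C+2)/(4C−3) = 31.767/26.767 = 1.1868
τ₀ = 8FD/(πd³) = 8·555·32.0/(π·4.3³) = 142080/249.78 = 568.82 MPa
τ_max = K·τ₀ = 1.1868 × 568.82 = 675.08 MPa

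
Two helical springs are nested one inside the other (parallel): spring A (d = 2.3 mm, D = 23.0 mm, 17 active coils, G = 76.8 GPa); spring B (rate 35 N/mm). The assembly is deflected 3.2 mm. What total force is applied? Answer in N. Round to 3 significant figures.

k_A = Gd⁴/(8D³N_a) = (76.8×10³)(2.3⁴)/(8·23.0³·17) = 1.2988 N/mm
Parallel: k_eq = 1.2988 + 35 = 36.299 N/mm
F = k_eq·δ = 36.299·3.2 = 116.16 N

116 N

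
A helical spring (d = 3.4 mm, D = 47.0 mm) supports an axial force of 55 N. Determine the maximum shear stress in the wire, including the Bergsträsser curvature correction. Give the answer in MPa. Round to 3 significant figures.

Spring index C = D/d = 47.0/3.4 = 13.8235
K_B = (4C+2)/(4C−3) = 57.294/52.294 = 1.0956
τ₀ = 8FD/(πd³) = 8·55·47.0/(π·3.4³) = 20680/123.48 = 167.48 MPa
τ_max = K·τ₀ = 1.0956 × 167.48 = 183.49 MPa

183 MPa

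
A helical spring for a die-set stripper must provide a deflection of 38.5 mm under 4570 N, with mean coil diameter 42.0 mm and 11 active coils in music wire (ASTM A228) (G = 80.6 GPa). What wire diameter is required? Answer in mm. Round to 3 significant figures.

Required rate k = F/δ = 4570/38.5 = 118.7 N/mm
d = (8D³N_a·k / G)^(1/4) = (8·42.0³·11·118.7 / (80.6×10³))^0.25
  = (9601.8)^0.25 = 9.8989 mm

9.90 mm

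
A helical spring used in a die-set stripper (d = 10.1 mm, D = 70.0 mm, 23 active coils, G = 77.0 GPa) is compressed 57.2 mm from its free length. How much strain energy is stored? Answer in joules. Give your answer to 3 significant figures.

20.8 J

k = Gd⁴/(8D³N_a) = (77.0×10³)(10.1⁴)/(8·70.0³·23) = 12.696 N/mm
U = ½kδ² = 0.5 × 12.696 × 57.2² = 20770 N·mm = 20.77 J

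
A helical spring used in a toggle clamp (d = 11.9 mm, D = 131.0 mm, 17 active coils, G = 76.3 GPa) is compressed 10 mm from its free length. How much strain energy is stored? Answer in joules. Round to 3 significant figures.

k = Gd⁴/(8D³N_a) = (76.3×10³)(11.9⁴)/(8·131.0³·17) = 5.0045 N/mm
U = ½kδ² = 0.5 × 5.0045 × 10² = 250.22 N·mm = 0.25022 J

0.250 J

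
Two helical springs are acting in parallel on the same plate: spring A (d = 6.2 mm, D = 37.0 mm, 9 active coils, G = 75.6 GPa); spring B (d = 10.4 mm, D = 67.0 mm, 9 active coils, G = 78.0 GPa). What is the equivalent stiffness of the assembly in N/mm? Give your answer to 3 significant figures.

72.8 N/mm

k_A = Gd⁴/(8D³N_a) = (75.6×10³)(6.2⁴)/(8·37.0³·9) = 30.63 N/mm
k_B = Gd⁴/(8D³N_a) = (78.0×10³)(10.4⁴)/(8·67.0³·9) = 42.138 N/mm
Parallel: k_eq = 30.63 + 42.138 = 72.768 N/mm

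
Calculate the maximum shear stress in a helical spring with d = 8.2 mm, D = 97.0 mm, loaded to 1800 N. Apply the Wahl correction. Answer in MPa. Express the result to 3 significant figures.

904 MPa

Spring index C = D/d = 97.0/8.2 = 11.8293
K_W = (4C−1)/(4C−4) + 0.615/C = 46.317/43.317 + 0.0520 = 1.1212
τ₀ = 8FD/(πd³) = 8·1800·97.0/(π·8.2³) = 1.3968e+06/1732.2 = 806.39 MPa
τ_max = K·τ₀ = 1.1212 × 806.39 = 904.16 MPa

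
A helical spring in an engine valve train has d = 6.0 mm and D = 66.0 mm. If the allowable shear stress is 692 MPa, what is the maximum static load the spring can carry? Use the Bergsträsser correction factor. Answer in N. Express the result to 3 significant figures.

793 N

C = D/d = 66.0/6.0 = 11.0000
K_B = (4C+2)/(4C−3) = 46.000/41.000 = 1.1220
τ_max = K·8FD/(πd³) → F_max = τ_allow·πd³/(8DK)
F_max = 692·π·6.0³/(8·66.0·1.1220) = 4.6958e+05/592.39 = 792.69 N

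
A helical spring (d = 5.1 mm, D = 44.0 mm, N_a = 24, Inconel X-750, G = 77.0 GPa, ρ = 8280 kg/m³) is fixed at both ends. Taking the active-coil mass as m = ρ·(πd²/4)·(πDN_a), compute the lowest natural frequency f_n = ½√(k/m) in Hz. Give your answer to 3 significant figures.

k = Gd⁴/(8D³N_a) = (77.0×10³)(5.1⁴)/(8·44.0³·24) = 3.185 N/mm = 3185 N/m
Wire length L = πDN_a = π·44.0·24 = 3317.5 mm
m = ρ·(πd²/4)·L = 8280 × 20.428×10⁻⁶ m² × 3.3175 m = 0.56114 kg
f_n = ½√(k/m) = 0.5·√(3185/0.56114) = 0.5·√(5675.9) = 37.669 Hz

37.7 Hz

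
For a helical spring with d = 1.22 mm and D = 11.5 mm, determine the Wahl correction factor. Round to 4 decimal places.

C = D/d = 11.5/1.22 = 9.4262
K_W = (4C−1)/(4C−4) + 0.615/C = 36.705/33.705 + 0.0652 = 1.1543

1.1543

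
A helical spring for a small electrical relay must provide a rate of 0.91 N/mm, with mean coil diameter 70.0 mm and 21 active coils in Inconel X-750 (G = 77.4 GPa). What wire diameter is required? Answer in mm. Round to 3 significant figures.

5.10 mm

d = (8D³N_a·k / G)^(1/4) = (8·70.0³·21·0.91 / (77.4×10³))^0.25
  = (677.49)^0.25 = 5.1018 mm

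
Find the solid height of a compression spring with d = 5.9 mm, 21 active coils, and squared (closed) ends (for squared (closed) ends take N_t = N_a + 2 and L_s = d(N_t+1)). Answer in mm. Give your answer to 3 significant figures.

squared (closed) ends: N_t = N_a + 2 = 21 + 2 = 23
L_s = d·(N_t+1) = 5.9 × 24 = 141.6 mm

142 mm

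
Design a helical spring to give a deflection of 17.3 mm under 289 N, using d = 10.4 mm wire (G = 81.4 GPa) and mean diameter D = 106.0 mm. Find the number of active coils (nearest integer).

6

Required rate k = F/δ = 289/17.3 = 16.705 N/mm
N_a = Gd⁴/(8D³k) = (81.4×10³ × 10.4⁴)/(8 × 106.0³ × 16.705)
    = 9.52265e+08 / 1.59169e+08 = 5.983 → 6 coils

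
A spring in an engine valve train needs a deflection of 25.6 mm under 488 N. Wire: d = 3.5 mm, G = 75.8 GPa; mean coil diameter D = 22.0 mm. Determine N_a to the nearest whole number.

7

Required rate k = F/δ = 488/25.6 = 19.062 N/mm
N_a = Gd⁴/(8D³k) = (75.8×10³ × 3.5⁴)/(8 × 22.0³ × 19.062)
    = 1.13747e+07 / 1.62382e+06 = 7.005 → 7 coils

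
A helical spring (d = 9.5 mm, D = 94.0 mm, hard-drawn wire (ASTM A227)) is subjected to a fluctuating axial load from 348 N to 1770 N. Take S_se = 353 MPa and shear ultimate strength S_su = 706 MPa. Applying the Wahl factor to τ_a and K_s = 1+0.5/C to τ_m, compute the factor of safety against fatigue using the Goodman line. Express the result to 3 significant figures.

0.922

C = D/d = 94.0/9.5 = 9.8947; K_W = (4C−1)/(4C−4)+0.615/C = 1.1465; K_s = 1+0.5/C = 1.0505
F_a = (F_max−F_min)/2 = 711 N; F_m = (F_max+F_min)/2 = 1059 N
τ_a = K_W·8F_aD/(πd³) = 1.1465 × 198.5 = 227.58 MPa
τ_m = K_s·8F_mD/(πd³) = 1.0505 × 295.66 = 310.6 MPa
Goodman: 1/n_f = τ_a/S_se + τ_m/S_su = 227.58/353 + 310.6/706 = 0.64470 + 0.43994 = 1.0846
n_f = 1/1.0846 = 0.922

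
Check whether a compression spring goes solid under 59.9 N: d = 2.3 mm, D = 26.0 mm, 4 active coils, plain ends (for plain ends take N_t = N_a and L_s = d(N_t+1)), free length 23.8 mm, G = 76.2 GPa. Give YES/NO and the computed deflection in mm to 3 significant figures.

k = Gd⁴/(8D³N_a) = (76.2×10³)(2.3⁴)/(8·26.0³·4) = 3.7914 N/mm
N_t = 4; L_s = 2.3·5 = 11.5 mm; δ_solid = L₀ − L_s = 23.8 − 11.5 = 12.3 mm
δ = F/k = 59.9/3.7914 = 15.799 mm
δ ≥ δ_solid → spring goes solid

YES, δ = 15.8 mm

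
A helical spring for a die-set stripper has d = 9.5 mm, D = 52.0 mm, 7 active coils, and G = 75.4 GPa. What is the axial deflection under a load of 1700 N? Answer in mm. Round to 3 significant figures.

k = Gd⁴/(8D³N_a) = (75.4×10³)(9.5⁴)/(8·52.0³·7) = 77.995 N/mm
δ = F/k = 1700 / 77.995 = 21.796 mm

21.8 mm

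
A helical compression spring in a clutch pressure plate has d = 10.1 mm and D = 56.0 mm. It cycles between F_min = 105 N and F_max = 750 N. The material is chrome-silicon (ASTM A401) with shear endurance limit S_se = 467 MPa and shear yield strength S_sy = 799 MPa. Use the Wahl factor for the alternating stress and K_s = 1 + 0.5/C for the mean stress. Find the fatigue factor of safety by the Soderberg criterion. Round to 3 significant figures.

4.93

C = D/d = 56.0/10.1 = 5.5446; K_W = (4C−1)/(4C−4)+0.615/C = 1.2760; K_s = 1+0.5/C = 1.0902
F_a = (F_max−F_min)/2 = 322.5 N; F_m = (F_max+F_min)/2 = 427.5 N
τ_a = K_W·8F_aD/(πd³) = 1.2760 × 44.637 = 56.955 MPa
τ_m = K_s·8F_mD/(πd³) = 1.0902 × 59.17 = 64.506 MPa
Soderberg: 1/n_f = τ_a/S_se + τ_m/S_sy = 56.955/467 + 64.506/799 = 0.12196 + 0.08073 = 0.20269
n_f = 1/0.20269 = 4.934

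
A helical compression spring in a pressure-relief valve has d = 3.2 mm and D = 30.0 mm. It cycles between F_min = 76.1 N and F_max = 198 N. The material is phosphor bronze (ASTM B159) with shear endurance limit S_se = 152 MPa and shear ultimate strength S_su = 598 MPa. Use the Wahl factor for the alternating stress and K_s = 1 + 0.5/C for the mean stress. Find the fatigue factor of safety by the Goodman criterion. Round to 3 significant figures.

C = D/d = 30.0/3.2 = 9.3750; K_W = (4C−1)/(4C−4)+0.615/C = 1.1552; K_s = 1+0.5/C = 1.0533
F_a = (F_max−F_min)/2 = 60.95 N; F_m = (F_max+F_min)/2 = 137.05 N
τ_a = K_W·8F_aD/(πd³) = 1.1552 × 142.1 = 164.14 MPa
τ_m = K_s·8F_mD/(πd³) = 1.0533 × 319.51 = 336.56 MPa
Goodman: 1/n_f = τ_a/S_se + τ_m/S_su = 164.14/152 + 336.56/598 = 1.07989 + 0.56280 = 1.6427
n_f = 1/1.6427 = 0.6088

0.609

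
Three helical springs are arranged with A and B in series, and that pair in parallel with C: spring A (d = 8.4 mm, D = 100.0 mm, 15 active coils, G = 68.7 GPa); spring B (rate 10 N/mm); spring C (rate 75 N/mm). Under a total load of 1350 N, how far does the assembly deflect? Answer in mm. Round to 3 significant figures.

17.5 mm

k_A = Gd⁴/(8D³N_a) = (68.7×10³)(8.4⁴)/(8·100.0³·15) = 2.8503 N/mm
Springs A,B series: k_AB = 1/(1/2.8503+1/10) = 2.2181 N/mm; parallel with C: k_eq = 2.2181+75 = 77.218 N/mm
δ = F/k_eq = 1350/77.218 = 17.483 mm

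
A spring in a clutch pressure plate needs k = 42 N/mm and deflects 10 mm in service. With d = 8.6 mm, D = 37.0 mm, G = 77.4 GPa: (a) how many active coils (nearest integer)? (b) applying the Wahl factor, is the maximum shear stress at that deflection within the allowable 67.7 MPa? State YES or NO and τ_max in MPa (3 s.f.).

N_a = Gd⁴/(8D³k) = (77.4×10³)(8.6⁴)/(8·37.0³·42) = 24.88 → N_a = 25
Actual rate k = Gd⁴/(8D³·25) = 41.793 N/mm
Working load F = kδ = 41.793·10 = 417.93 N
C = 37.0/8.6 = 4.3023; K_W = (4C−1)/(4C−4)+0.615/C = 1.3701
τ_max = K_W·8FD/(πd³) = 1.3701·61.908 = 84.817 MPa
τ_max > 67.7 MPa → exceeds allowable

(a) 25 coils; (b) NO, τ_max = 84.8 MPa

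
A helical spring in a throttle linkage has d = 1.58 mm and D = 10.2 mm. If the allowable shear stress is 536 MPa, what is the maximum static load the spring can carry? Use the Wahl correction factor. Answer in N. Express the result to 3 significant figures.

66.0 N

C = D/d = 10.2/1.58 = 6.4557
K_W = (4C−1)/(4C−4) + 0.615/C = 24.823/21.823 + 0.0953 = 1.2327
τ_max = K·8FD/(πd³) → F_max = τ_allow·πd³/(8DK)
F_max = 536·π·1.58³/(8·10.2·1.2327) = 6641.8/100.59 = 66.028 N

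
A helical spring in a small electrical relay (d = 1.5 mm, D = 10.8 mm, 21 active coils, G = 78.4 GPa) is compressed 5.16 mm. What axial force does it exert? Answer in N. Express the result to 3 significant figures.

k = Gd⁴/(8D³N_a) = (78.4×10³)(1.5⁴)/(8·10.8³·21) = 1.8754 N/mm
F = k·δ = 1.8754 × 5.16 = 9.6772 N

9.68 N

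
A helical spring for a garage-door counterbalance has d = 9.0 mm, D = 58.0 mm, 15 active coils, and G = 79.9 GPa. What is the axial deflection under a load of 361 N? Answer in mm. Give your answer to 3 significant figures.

16.1 mm

k = Gd⁴/(8D³N_a) = (79.9×10³)(9.0⁴)/(8·58.0³·15) = 22.39 N/mm
δ = F/k = 361 / 22.39 = 16.123 mm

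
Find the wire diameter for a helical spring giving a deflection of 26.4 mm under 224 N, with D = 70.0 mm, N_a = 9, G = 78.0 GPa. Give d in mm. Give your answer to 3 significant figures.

Required rate k = F/δ = 224/26.4 = 8.4848 N/mm
d = (8D³N_a·k / G)^(1/4) = (8·70.0³·9·8.4848 / (78.0×10³))^0.25
  = (2686.4)^0.25 = 7.1994 mm

7.20 mm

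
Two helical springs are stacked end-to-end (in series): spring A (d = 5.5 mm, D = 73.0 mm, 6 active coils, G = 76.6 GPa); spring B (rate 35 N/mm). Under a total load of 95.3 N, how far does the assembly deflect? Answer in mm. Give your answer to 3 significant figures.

28.1 mm

k_A = Gd⁴/(8D³N_a) = (76.6×10³)(5.5⁴)/(8·73.0³·6) = 3.7538 N/mm
Series: 1/k_eq = 1/3.7538 + 1/35 = 0.29497; k_eq = 3.3902 N/mm
δ = F/k_eq = 95.3/3.3902 = 28.111 mm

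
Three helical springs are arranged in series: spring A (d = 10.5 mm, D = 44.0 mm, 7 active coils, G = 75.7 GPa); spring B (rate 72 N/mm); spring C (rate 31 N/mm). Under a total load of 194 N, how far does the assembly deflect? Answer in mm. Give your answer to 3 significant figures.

k_A = Gd⁴/(8D³N_a) = (75.7×10³)(10.5⁴)/(8·44.0³·7) = 192.89 N/mm
Series: 1/k_eq = 1/192.89 + 1/72 + 1/31 = 0.051331; k_eq = 19.481 N/mm
δ = F/k_eq = 194/19.481 = 9.9583 mm

9.96 mm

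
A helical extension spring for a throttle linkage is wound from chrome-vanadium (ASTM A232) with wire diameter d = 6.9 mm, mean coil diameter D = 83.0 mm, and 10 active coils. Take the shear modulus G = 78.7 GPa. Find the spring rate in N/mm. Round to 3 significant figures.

k = Gd⁴/(8D³N_a) = (78.7×10³ × 6.9⁴) / (8 × 83.0³ × 10)
  = 1.7839e+08 / 4.5743e+07 = 3.8998 N/mm

3.90 N/mm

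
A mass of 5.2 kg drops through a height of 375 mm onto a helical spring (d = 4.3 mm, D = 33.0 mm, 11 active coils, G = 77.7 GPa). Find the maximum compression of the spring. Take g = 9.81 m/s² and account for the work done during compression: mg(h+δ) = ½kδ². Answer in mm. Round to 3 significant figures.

k = Gd⁴/(8D³N_a) = (77.7×10³)(4.3⁴)/(8·33.0³·11) = 8.3998 N/mm
W = mg = 5.2 × 9.81 = 51.012 N
½kδ² − Wδ − Wh = 0 → δ = (W + √(W² + 2kWh))/k
δ = (51.012 + √(2602.2 + 321369))/8.3998 = (51.012 + 569.18)/8.3998 = 73.834 mm

73.8 mm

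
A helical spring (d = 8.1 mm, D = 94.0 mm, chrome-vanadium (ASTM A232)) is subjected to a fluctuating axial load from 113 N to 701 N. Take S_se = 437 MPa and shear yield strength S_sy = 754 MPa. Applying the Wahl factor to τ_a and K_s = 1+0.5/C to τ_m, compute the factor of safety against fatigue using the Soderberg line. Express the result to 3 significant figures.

C = D/d = 94.0/8.1 = 11.6049; K_W = (4C−1)/(4C−4)+0.615/C = 1.1237; K_s = 1+0.5/C = 1.0431
F_a = (F_max−F_min)/2 = 294 N; F_m = (F_max+F_min)/2 = 407 N
τ_a = K_W·8F_aD/(πd³) = 1.1237 × 132.42 = 148.8 MPa
τ_m = K_s·8F_mD/(πd³) = 1.0431 × 183.32 = 191.22 MPa
Soderberg: 1/n_f = τ_a/S_se + τ_m/S_sy = 148.8/437 + 191.22/754 = 0.34051 + 0.25360 = 0.59412
n_f = 1/0.59412 = 1.683

1.68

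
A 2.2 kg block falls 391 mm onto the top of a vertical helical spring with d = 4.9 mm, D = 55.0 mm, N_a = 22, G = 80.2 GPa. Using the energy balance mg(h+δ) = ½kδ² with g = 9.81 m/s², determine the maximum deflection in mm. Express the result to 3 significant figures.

k = Gd⁴/(8D³N_a) = (80.2×10³)(4.9⁴)/(8·55.0³·22) = 1.5789 N/mm
W = mg = 2.2 × 9.81 = 21.582 N
½kδ² − Wδ − Wh = 0 → δ = (W + √(W² + 2kWh))/k
δ = (21.582 + √(465.78 + 26647.5))/1.5789 = (21.582 + 164.66)/1.5789 = 117.96 mm

118 mm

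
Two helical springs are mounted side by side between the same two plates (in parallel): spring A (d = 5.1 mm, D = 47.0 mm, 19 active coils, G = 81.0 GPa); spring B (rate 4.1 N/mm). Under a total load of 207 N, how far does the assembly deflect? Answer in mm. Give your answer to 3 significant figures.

k_A = Gd⁴/(8D³N_a) = (81.0×10³)(5.1⁴)/(8·47.0³·19) = 3.4724 N/mm
Parallel: k_eq = 3.4724 + 4.1 = 7.5724 N/mm
δ = F/k_eq = 207/7.5724 = 27.336 mm

27.3 mm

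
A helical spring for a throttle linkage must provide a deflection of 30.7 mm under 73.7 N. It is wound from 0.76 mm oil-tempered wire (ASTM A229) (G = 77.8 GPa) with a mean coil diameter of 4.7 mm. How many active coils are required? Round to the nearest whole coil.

13

Required rate k = F/δ = 73.7/30.7 = 2.4007 N/mm
N_a = Gd⁴/(8D³k) = (77.8×10³ × 0.76⁴)/(8 × 4.7³ × 2.4007)
    = 25955.8 / 1993.94 = 13.02 → 13 coils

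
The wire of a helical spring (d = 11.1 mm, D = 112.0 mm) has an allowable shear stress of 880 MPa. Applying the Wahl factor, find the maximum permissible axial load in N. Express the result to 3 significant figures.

C = D/d = 112.0/11.1 = 10.0901
K_W = (4C−1)/(4C−4) + 0.615/C = 39.360/36.360 + 0.0610 = 1.1435
τ_max = K·8FD/(πd³) → F_max = τ_allow·πd³/(8DK)
F_max = 880·π·11.1³/(8·112.0·1.1435) = 3.781e+06/1024.5 = 3690.4 N

3690 N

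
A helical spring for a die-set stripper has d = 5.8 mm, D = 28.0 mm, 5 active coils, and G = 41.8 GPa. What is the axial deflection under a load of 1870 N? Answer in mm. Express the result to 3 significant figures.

k = Gd⁴/(8D³N_a) = (41.8×10³)(5.8⁴)/(8·28.0³·5) = 53.871 N/mm
δ = F/k = 1870 / 53.871 = 34.713 mm

34.7 mm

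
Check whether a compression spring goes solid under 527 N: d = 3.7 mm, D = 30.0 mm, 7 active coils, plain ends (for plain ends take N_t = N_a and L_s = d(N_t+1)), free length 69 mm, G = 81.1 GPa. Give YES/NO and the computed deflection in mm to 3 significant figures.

YES, δ = 52.4 mm

k = Gd⁴/(8D³N_a) = (81.1×10³)(3.7⁴)/(8·30.0³·7) = 10.053 N/mm
N_t = 7; L_s = 3.7·8 = 29.6 mm; δ_solid = L₀ − L_s = 69 − 29.6 = 39.4 mm
δ = F/k = 527/10.053 = 52.425 mm
δ ≥ δ_solid → spring goes solid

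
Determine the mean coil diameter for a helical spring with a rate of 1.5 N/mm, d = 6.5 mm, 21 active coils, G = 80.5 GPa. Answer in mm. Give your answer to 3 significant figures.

D = (Gd⁴/(8N_a·k))^(1/3) = (80.5×10³·6.5⁴/(8·21·1.5))^(1/3)
  = (570228)^(1/3) = 82.9245 mm

82.9 mm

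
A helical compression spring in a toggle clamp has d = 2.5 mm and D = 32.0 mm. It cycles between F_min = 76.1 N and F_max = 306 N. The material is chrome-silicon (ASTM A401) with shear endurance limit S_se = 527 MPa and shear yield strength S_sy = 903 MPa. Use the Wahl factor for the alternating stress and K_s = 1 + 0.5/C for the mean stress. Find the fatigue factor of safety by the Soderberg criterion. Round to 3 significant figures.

0.415

C = D/d = 32.0/2.5 = 12.8000; K_W = (4C−1)/(4C−4)+0.615/C = 1.1116; K_s = 1+0.5/C = 1.0391
F_a = (F_max−F_min)/2 = 114.95 N; F_m = (F_max+F_min)/2 = 191.05 N
τ_a = K_W·8F_aD/(πd³) = 1.1116 × 599.49 = 666.39 MPa
τ_m = K_s·8F_mD/(πd³) = 1.0391 × 996.36 = 1035.3 MPa
Soderberg: 1/n_f = τ_a/S_se + τ_m/S_sy = 666.39/527 + 1035.3/903 = 1.26450 + 1.14649 = 2.411
n_f = 1/2.411 = 0.4148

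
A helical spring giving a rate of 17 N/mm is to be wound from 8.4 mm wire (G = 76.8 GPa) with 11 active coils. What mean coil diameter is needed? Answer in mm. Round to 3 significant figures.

D = (Gd⁴/(8N_a·k))^(1/3) = (76.8×10³·8.4⁴/(8·11·17))^(1/3)
  = (255592)^(1/3) = 63.4623 mm

63.5 mm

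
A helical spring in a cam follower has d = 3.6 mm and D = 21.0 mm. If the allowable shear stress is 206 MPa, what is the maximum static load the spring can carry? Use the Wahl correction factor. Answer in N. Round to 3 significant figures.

C = D/d = 21.0/3.6 = 5.8333
K_W = (4C−1)/(4C−4) + 0.615/C = 22.333/19.333 + 0.1054 = 1.2606
τ_max = K·8FD/(πd³) → F_max = τ_allow·πd³/(8DK)
F_max = 206·π·3.6³/(8·21.0·1.2606) = 30194/211.78 = 142.57 N

143 N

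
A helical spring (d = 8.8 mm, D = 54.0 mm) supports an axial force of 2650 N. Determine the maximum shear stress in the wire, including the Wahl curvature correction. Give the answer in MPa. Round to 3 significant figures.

666 MPa

Spring index C = D/d = 54.0/8.8 = 6.1364
K_W = (4C−1)/(4C−4) + 0.615/C = 23.545/20.545 + 0.1002 = 1.2462
τ₀ = 8FD/(πd³) = 8·2650·54.0/(π·8.8³) = 1.1448e+06/2140.9 = 534.73 MPa
τ_max = K·τ₀ = 1.2462 × 534.73 = 666.4 MPa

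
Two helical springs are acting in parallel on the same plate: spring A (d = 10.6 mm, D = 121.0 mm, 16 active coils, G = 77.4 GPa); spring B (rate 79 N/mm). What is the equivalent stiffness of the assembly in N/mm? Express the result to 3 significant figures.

83.3 N/mm

k_A = Gd⁴/(8D³N_a) = (77.4×10³)(10.6⁴)/(8·121.0³·16) = 4.3092 N/mm
Parallel: k_eq = 4.3092 + 79 = 83.309 N/mm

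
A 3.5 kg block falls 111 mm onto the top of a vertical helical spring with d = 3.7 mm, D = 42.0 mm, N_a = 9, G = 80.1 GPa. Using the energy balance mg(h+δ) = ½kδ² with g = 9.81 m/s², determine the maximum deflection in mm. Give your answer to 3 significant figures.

k = Gd⁴/(8D³N_a) = (80.1×10³)(3.7⁴)/(8·42.0³·9) = 2.8142 N/mm
W = mg = 3.5 × 9.81 = 34.335 N
½kδ² − Wδ − Wh = 0 → δ = (W + √(W² + 2kWh))/k
δ = (34.335 + √(1178.9 + 21451.1))/2.8142 = (34.335 + 150.43)/2.8142 = 65.655 mm

65.7 mm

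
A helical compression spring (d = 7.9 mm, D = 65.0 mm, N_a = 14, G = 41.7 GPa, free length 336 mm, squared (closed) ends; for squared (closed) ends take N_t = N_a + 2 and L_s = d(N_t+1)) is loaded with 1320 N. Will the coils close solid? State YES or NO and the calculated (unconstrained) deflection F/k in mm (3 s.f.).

k = Gd⁴/(8D³N_a) = (41.7×10³)(7.9⁴)/(8·65.0³·14) = 5.2806 N/mm
N_t = 16; L_s = 7.9·17 = 134.3 mm; δ_solid = L₀ − L_s = 336 − 134.3 = 201.7 mm
δ = F/k = 1320/5.2806 = 249.97 mm
δ ≥ δ_solid → spring goes solid

YES, δ = 250 mm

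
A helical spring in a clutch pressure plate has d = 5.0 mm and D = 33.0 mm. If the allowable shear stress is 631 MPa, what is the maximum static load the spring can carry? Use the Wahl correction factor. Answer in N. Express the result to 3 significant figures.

765 N

C = D/d = 33.0/5.0 = 6.6000
K_W = (4C−1)/(4C−4) + 0.615/C = 25.400/22.400 + 0.0932 = 1.2271
τ_max = K·8FD/(πd³) → F_max = τ_allow·πd³/(8DK)
F_max = 631·π·5.0³/(8·33.0·1.2271) = 2.4779e+05/323.96 = 764.89 N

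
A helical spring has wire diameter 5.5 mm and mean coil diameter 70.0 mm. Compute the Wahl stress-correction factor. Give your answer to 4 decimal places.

C = D/d = 70.0/5.5 = 12.7273
K_W = (4C−1)/(4C−4) + 0.615/C = 49.909/46.909 + 0.0483 = 1.1123

1.1123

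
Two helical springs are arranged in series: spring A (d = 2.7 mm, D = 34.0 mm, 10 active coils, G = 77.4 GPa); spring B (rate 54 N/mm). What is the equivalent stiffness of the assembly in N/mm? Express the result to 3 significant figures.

k_A = Gd⁴/(8D³N_a) = (77.4×10³)(2.7⁴)/(8·34.0³·10) = 1.3082 N/mm
Series: 1/k_eq = 1/1.3082 + 1/54 = 0.78294; k_eq = 1.2772 N/mm

1.28 N/mm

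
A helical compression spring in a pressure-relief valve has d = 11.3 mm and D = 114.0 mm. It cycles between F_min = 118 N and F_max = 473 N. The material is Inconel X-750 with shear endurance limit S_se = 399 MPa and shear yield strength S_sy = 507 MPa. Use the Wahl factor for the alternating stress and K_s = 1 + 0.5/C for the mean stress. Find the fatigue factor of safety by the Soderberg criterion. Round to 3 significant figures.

4.44

C = D/d = 114.0/11.3 = 10.0885; K_W = (4C−1)/(4C−4)+0.615/C = 1.1435; K_s = 1+0.5/C = 1.0496
F_a = (F_max−F_min)/2 = 177.5 N; F_m = (F_max+F_min)/2 = 295.5 N
τ_a = K_W·8F_aD/(πd³) = 1.1435 × 35.711 = 40.835 MPa
τ_m = K_s·8F_mD/(πd³) = 1.0496 × 59.452 = 62.399 MPa
Soderberg: 1/n_f = τ_a/S_se + τ_m/S_sy = 40.835/399 + 62.399/507 = 0.10234 + 0.12307 = 0.22542
n_f = 1/0.22542 = 4.436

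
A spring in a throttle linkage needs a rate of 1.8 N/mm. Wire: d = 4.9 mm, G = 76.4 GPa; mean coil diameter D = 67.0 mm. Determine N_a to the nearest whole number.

N_a = Gd⁴/(8D³k) = (76.4×10³ × 4.9⁴)/(8 × 67.0³ × 1.8)
    = 4.40431e+07 / 4.33099e+06 = 10.17 → 10 coils

10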